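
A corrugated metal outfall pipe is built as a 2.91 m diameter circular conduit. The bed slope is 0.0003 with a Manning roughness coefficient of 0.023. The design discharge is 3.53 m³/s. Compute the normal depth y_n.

Manning's equation rearranged: A R^(2/3) = nQ / (1·√S) = 0.023 × 3.53 / (√0.0003) = 4.688.
Try y = 2.55 m: A R^(2/3) = 5.658 — too large.
Try y = 1.59 m: A R^(2/3) = 3.118 — too small.
Try y = 2.1 m: A R^(2/3) = 4.683 — close enough.

y_n = 2.1 m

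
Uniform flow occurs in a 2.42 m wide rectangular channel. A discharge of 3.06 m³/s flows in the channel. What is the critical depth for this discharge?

y_c = 0.546 m

For a rectangular channel, critical depth y_c = (q²/g)^(1/3) where q = Q/b = 3.06/2.42 = 1.264 m²/s.
So y_c = (1.264²/9.81)^(1/3) = 0.546 m.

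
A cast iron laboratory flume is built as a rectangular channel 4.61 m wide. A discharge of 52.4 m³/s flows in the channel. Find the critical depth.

For a rectangular channel, critical depth y_c = (q²/g)^(1/3) where q = Q/b = 52.4/4.61 = 11.37 m²/s.
So y_c = (11.37²/9.81)^(1/3) = 2.36 m.

y_c = 2.36 m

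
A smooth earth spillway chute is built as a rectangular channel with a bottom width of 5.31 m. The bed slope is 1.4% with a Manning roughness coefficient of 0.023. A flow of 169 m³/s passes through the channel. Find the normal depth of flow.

y_n = 4.42 m

Manning's equation rearranged: A R^(2/3) = nQ / (1·√S) = 0.023 × 169 / (√0.014) = 32.85.
Trying y = 4.86 m: A R^(2/3) = 37 — over.
Trying y = 4.42 m: A R^(2/3) = 32.89 — ≈ 32.85.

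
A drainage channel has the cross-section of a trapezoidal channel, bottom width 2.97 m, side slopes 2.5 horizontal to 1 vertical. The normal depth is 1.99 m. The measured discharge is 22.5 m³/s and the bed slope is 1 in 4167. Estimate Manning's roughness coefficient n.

With bottom width b = 2.97 m and side slope z = 2.5: A = (b + zy)y = (2.97 + 2.5×1.99)×1.99 = 15.81 m²; P = b + 2y√(1+z²) = 2.97 + 2×1.99×2.693 = 13.69 m.
Hydraulic radius R = A/P = 15.81/13.69 = 1.155 m.
Rearranging Manning's equation: n = (1/Q) A R^(2/3) S^(1/2) = (1/22.5) × 15.81 × 1.155^(2/3) × √0.00024 = 0.012.

n = 0.012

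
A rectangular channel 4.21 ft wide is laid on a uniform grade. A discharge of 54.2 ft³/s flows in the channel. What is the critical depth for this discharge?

For a rectangular channel, critical depth y_c = (q²/g)^(1/3) where q = Q/b = 54.2/4.21 = 12.87 ft²/s.
So y_c = (12.87²/32.2)^(1/3) = 1.73 ft.

y_c = 1.73 ft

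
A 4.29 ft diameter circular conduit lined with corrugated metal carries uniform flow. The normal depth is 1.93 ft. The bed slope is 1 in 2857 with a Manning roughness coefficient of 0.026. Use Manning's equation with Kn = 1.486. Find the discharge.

Q = 6.74 ft³/s

For a circular section of diameter D = 4.29 ft at depth y = 1.93 ft, the central angle is θ = 2 arccos(1 − 2y/D) = 2.941 rad. Then A = (D²/8)(θ − sin θ) = 6.306 ft² and P = Dθ/2 = 6.308 ft.
Hydraulic radius R = A/P = 6.306/6.308 = 0.9998 ft.
Manning's equation: Q = (1.486/n) A R^(2/3) S^(1/2) = (1.486/0.026) × 6.306 × 0.9998^(2/3) × 0.00035^(1/2) = 6.74 ft³/s.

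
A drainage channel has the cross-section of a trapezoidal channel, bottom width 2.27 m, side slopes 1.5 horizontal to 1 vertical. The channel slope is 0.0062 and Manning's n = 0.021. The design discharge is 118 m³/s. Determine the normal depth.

y_n = 3.2 m

Manning's equation rearranged: A R^(2/3) = nQ / (1·√S) = 0.021 × 118 / (√0.0062) = 31.47.
At y = 2.3 m: A R^(2/3) = 15.23 — short.
At y = 3.8 m: A R^(2/3) = 46.4 — over.
At y = 3.2 m: A R^(2/3) = 31.44 — close enough.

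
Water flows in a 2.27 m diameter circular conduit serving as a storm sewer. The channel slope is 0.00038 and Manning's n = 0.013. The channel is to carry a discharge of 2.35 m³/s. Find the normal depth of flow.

Manning's equation rearranged: A R^(2/3) = nQ / (1·√S) = 0.013 × 2.35 / (√0.00038) = 1.567.
At y = 0.973 m: A R^(2/3) = 1.06 — too small.
At y = 1.36 m: A R^(2/3) = 1.86 — too large.
At y = 1.22 m: A R^(2/3) = 1.565 — ≈ 1.567.

y_n = 1.22 m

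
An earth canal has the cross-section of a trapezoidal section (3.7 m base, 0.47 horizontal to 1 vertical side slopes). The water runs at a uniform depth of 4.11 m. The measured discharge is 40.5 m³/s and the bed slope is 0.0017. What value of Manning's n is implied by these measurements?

n = 0.035

With bottom width b = 3.7 m and side slope z = 0.47: A = (b + zy)y = (3.7 + 0.47×4.11)×4.11 = 23.15 m²; P = b + 2y√(1+z²) = 3.7 + 2×4.11×1.105 = 12.78 m.
Hydraulic radius R = A/P = 23.15/12.78 = 1.811 m.
Rearranging Manning's equation: n = (1/Q) A R^(2/3) S^(1/2) = (1/40.5) × 23.15 × 1.811^(2/3) × √0.0017 = 0.035.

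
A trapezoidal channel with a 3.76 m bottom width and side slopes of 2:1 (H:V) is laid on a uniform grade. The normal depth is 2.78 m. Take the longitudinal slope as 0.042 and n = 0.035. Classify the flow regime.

supercritical

With bottom width b = 3.76 m and side slope z = 2: A = (b + zy)y = (3.76 + 2×2.78)×2.78 = 25.91 m²; P = b + 2y√(1+z²) = 3.76 + 2×2.78×2.236 = 16.19 m.
Hydraulic radius R = A/P = 25.91/16.19 = 1.6 m.
V = (1/n) R^(2/3) √S = (1/0.035) × 1.6^(2/3) × √0.042 = 8.01 m/s. Hydraulic depth D_h = A/T = 25.91/14.88 = 1.741 m.
Froude number Fr = V/√(g·D_h) = 8.01/√(9.81×1.741) = 1.94, which is greater than 1, so the flow is supercritical.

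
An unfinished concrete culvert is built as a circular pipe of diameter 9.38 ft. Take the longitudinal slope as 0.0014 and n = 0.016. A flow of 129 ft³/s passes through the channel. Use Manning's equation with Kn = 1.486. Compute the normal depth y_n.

Manning's equation rearranged: A R^(2/3) = nQ / (1.486·√S) = 0.016 × 129 / (1.486 × √0.0014) = 37.12.
Trying y = 3.09 ft: A R^(2/3) = 28.59 — short.
Trying y = 4.42 ft: A R^(2/3) = 55.08 — over.
Trying y = 3.55 ft: A R^(2/3) = 37.12 — close enough.

y_n = 3.55 ft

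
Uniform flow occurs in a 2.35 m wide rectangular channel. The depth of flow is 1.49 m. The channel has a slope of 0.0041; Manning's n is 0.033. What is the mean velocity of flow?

Flow area A = b·y = 2.35 × 1.49 = 3.502 m². Wetted perimeter P = b + 2y = 2.35 + 2×1.49 = 5.33 m.
Hydraulic radius R = A/P = 3.502/5.33 = 0.6569 m.
From Manning's equation, V = (1/n) R^(2/3) S^(1/2) = (1/0.033) × 0.6569^(2/3) × 0.0041^(1/2) = 1.47 m/s.

V = 1.47 m/s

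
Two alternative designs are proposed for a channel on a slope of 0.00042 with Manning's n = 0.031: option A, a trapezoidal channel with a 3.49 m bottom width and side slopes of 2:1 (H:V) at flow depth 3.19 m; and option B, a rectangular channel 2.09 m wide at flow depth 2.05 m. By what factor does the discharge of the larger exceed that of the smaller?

13.8

Channel A: With bottom width b = 3.49 m and side slope z = 2: A = (b + zy)y = (3.49 + 2×3.19)×3.19 = 31.49 m²; P = b + 2y√(1+z²) = 3.49 + 2×3.19×2.236 = 17.76 m. Hydraulic radius R = A/P = 31.49/17.76 = 1.773 m. Q_A = (1/0.031)·31.49·1.773^(2/3)·√0.00042 = 30.49 m³/s.
Channel B: Flow area A = b·y = 2.09 × 2.05 = 4.284 m². Wetted perimeter P = b + 2y = 2.09 + 2×2.05 = 6.19 m. Hydraulic radius R = A/P = 4.284/6.19 = 0.6922 m. Q_B = (1/0.031)·4.284·0.6922^(2/3)·√0.00042 = 2.216 m³/s.
The larger discharge is 30.49 m³/s and the smaller is 2.216 m³/s; the ratio is 13.8.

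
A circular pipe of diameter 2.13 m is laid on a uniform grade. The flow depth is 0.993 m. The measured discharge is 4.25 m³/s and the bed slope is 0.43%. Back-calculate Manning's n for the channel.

n = 0.016

For a circular section of diameter D = 2.13 m at depth y = 0.993 m, the central angle is θ = 2 arccos(1 − 2y/D) = 3.006 rad. Then A = (D²/8)(θ − sin θ) = 1.628 m² and P = Dθ/2 = 3.202 m.
Hydraulic radius R = A/P = 1.628/3.202 = 0.5086 m.
Rearranging Manning's equation: n = (1/Q) A R^(2/3) S^(1/2) = (1/4.25) × 1.628 × 0.5086^(2/3) × √0.0043 = 0.016.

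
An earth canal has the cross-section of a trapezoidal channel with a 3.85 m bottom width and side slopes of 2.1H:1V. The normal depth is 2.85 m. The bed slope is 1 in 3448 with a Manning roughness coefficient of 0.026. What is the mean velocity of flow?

V = 0.91 m/s

With bottom width b = 3.85 m and side slope z = 2.1: A = (b + zy)y = (3.85 + 2.1×2.85)×2.85 = 28.03 m²; P = b + 2y√(1+z²) = 3.85 + 2×2.85×2.326 = 17.11 m.
Hydraulic radius R = A/P = 28.03/17.11 = 1.638 m.
From Manning's equation, V = (1/n) R^(2/3) S^(1/2) = (1/0.026) × 1.638^(2/3) × 0.00029^(1/2) = 0.91 m/s.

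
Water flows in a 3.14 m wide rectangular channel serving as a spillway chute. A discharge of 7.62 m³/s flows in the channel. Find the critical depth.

For a rectangular channel, critical depth y_c = (q²/g)^(1/3) where q = Q/b = 7.62/3.14 = 2.427 m²/s.
So y_c = (2.427²/9.81)^(1/3) = 0.844 m.

y_c = 0.844 m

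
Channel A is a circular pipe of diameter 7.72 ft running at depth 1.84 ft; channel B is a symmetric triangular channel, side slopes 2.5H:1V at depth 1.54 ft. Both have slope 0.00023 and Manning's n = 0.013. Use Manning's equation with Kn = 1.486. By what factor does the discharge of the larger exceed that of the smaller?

Channel A: For a circular section of diameter D = 7.72 ft at depth y = 1.84 ft, the central angle is θ = 2 arccos(1 − 2y/D) = 2.04 rad. Then A = (D²/8)(θ − sin θ) = 8.554 ft² and P = Dθ/2 = 7.875 ft. Hydraulic radius R = A/P = 8.554/7.875 = 1.086 ft. Q_A = (1.486/0.013)·8.554·1.086^(2/3)·√0.00023 = 15.67 ft³/s.
Channel B: For a triangular section with side slope z = 2.5: A = zy² = 2.5×1.54² = 5.929 ft²; P = 2y√(1+z²) = 2×1.54×2.693 = 8.293 ft. Hydraulic radius R = A/P = 5.929/8.293 = 0.7149 ft. Q_B = (1.486/0.013)·5.929·0.7149^(2/3)·√0.00023 = 8.218 ft³/s.
The larger discharge is 15.67 ft³/s and the smaller is 8.218 ft³/s; the ratio is 1.91.

1.91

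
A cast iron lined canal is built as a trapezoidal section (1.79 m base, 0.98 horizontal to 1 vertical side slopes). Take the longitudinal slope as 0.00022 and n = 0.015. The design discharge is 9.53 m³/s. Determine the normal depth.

Manning's equation rearranged: A R^(2/3) = nQ / (1·√S) = 0.015 × 9.53 / (√0.00022) = 9.638.
Try y = 1.95 m: A R^(2/3) = 7.195 — short.
Try y = 2.25 m: A R^(2/3) = 9.642 — ≈ 9.638.

y_n = 2.25 m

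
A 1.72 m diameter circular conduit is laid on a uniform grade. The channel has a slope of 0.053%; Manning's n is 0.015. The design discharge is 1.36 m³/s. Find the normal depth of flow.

Manning's equation rearranged: A R^(2/3) = nQ / (1·√S) = 0.015 × 1.36 / (√0.00053) = 0.8861.
At y = 0.916 m: A R^(2/3) = 0.7355 — low.
At y = 1.28 m: A R^(2/3) = 1.196 — high.
At y = 1.03 m: A R^(2/3) = 0.8867 — matches.

y_n = 1.03 m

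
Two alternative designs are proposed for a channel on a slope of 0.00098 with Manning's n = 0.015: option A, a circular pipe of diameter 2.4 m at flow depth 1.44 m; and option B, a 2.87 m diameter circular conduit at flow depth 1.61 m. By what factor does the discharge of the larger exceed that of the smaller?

1.45

Channel A: For a circular section of diameter D = 2.4 m at depth y = 1.44 m, the central angle is θ = 2 arccos(1 − 2y/D) = 3.544 rad. Then A = (D²/8)(θ − sin θ) = 2.834 m² and P = Dθ/2 = 4.253 m. Hydraulic radius R = A/P = 2.834/4.253 = 0.6663 m. Q_A = (1/0.015)·2.834·0.6663^(2/3)·√0.00098 = 4.512 m³/s.
Channel B: For a circular section of diameter D = 2.87 m at depth y = 1.61 m, the central angle is θ = 2 arccos(1 − 2y/D) = 3.386 rad. Then A = (D²/8)(θ − sin θ) = 3.736 m² and P = Dθ/2 = 4.859 m. Hydraulic radius R = A/P = 3.736/4.859 = 0.7688 m. Q_B = (1/0.015)·3.736·0.7688^(2/3)·√0.00098 = 6.543 m³/s.
The larger discharge is 6.543 m³/s and the smaller is 4.512 m³/s; the ratio is 1.45.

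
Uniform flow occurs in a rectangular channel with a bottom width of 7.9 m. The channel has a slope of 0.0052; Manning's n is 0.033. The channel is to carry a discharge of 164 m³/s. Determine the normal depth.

y_n = 5.46 m

Manning's equation rearranged: A R^(2/3) = nQ / (1·√S) = 0.033 × 164 / (√0.0052) = 75.05.
Try y = 6.22 m: A R^(2/3) = 88.47 — too large.
Try y = 4.61 m: A R^(2/3) = 60.24 — too small.
Try y = 5.46 m: A R^(2/3) = 74.98 — matches.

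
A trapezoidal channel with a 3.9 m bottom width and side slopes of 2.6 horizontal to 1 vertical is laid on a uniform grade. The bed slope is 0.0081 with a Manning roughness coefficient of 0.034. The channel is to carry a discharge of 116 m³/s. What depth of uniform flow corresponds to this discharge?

y_n = 2.83 m

Manning's equation rearranged: A R^(2/3) = nQ / (1·√S) = 0.034 × 116 / (√0.0081) = 43.82.
Try y = 3.58 m: A R^(2/3) = 74.63 — over.
Try y = 2.4 m: A R^(2/3) = 30.59 — short.
Try y = 2.83 m: A R^(2/3) = 43.95 — close enough.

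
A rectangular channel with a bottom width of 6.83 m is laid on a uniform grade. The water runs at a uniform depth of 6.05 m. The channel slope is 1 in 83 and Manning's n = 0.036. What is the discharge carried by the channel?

Q = 212 m³/s

Flow area A = b·y = 6.83 × 6.05 = 41.32 m². Wetted perimeter P = b + 2y = 6.83 + 2×6.05 = 18.93 m.
Hydraulic radius R = A/P = 41.32/18.93 = 2.183 m.
Manning's equation: Q = (1/n) A R^(2/3) S^(1/2) = (1/0.036) × 41.32 × 2.183^(2/3) × 0.01205^(1/2) = 212 m³/s.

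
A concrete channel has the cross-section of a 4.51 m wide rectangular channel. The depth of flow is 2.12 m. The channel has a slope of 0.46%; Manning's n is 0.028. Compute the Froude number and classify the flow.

Flow area A = b·y = 4.51 × 2.12 = 9.561 m². Wetted perimeter P = b + 2y = 4.51 + 2×2.12 = 8.75 m.
Hydraulic radius R = A/P = 9.561/8.75 = 1.093 m.
V = (1/n) R^(2/3) √S = (1/0.028) × 1.093^(2/3) × √0.0046 = 2.57 m/s. Hydraulic depth D_h = A/T = 9.561/4.51 = 2.12 m.
Froude number Fr = V/√(g·D_h) = 2.57/√(9.81×2.12) = 0.563, which is less than 1, so the flow is subcritical.

subcritical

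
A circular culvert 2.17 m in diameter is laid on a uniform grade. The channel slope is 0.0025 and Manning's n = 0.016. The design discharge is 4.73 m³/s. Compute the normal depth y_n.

y_n = 1.23 m

Manning's equation rearranged: A R^(2/3) = nQ / (1·√S) = 0.016 × 4.73 / (√0.0025) = 1.514.
Trying y = 1.08 m: A R^(2/3) = 1.22 — low.
Trying y = 1.23 m: A R^(2/3) = 1.512 — close enough.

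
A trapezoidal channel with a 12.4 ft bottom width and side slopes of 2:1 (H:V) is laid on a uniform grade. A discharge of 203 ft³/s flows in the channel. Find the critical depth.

At critical depth, Q² T / (g A³) = 1, i.e. A³/T = Q²/g = 203²/32.2 = 1280.
Try y = 1.36 ft: A³/T = 487.4 — low.
Try y = 1.83 ft: A³/T = 1287 — matches.

y_c = 1.83 ft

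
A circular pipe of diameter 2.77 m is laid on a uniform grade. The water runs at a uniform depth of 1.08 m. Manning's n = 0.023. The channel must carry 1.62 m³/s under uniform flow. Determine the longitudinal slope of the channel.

For a circular section of diameter D = 2.77 m at depth y = 1.08 m, the central angle is θ = 2 arccos(1 − 2y/D) = 2.698 rad. Then A = (D²/8)(θ − sin θ) = 2.175 m² and P = Dθ/2 = 3.736 m.
Hydraulic radius R = A/P = 2.175/3.736 = 0.5822 m.
From Manning's equation, S = [nQ / (1 A R^(2/3))]² = [0.023 × 1.62 / (1 × 2.175 × 0.5822^(2/3))]² = 0.000604.

S = 0.000604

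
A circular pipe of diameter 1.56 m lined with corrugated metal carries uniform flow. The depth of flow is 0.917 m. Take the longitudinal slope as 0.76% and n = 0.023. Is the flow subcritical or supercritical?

subcritical

For a circular section of diameter D = 1.56 m at depth y = 0.917 m, the central angle is θ = 2 arccos(1 − 2y/D) = 3.495 rad. Then A = (D²/8)(θ − sin θ) = 1.168 m² and P = Dθ/2 = 2.726 m.
Hydraulic radius R = A/P = 1.168/2.726 = 0.4286 m.
V = (1/n) R^(2/3) √S = (1/0.023) × 0.4286^(2/3) × √0.0076 = 2.155 m/s. Hydraulic depth D_h = A/T = 1.168/1.536 = 0.7607 m.
Froude number Fr = V/√(g·D_h) = 2.155/√(9.81×0.7607) = 0.789, which is less than 1, so the flow is subcritical.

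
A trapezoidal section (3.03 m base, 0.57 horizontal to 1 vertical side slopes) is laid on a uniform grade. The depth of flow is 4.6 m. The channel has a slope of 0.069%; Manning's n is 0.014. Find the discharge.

Q = 75.1 m³/s

With bottom width b = 3.03 m and side slope z = 0.57: A = (b + zy)y = (3.03 + 0.57×4.6)×4.6 = 26 m²; P = b + 2y√(1+z²) = 3.03 + 2×4.6×1.151 = 13.62 m.
Hydraulic radius R = A/P = 26/13.62 = 1.909 m.
Manning's equation: Q = (1/n) A R^(2/3) S^(1/2) = (1/0.014) × 26 × 1.909^(2/3) × 0.00069^(1/2) = 75.1 m³/s.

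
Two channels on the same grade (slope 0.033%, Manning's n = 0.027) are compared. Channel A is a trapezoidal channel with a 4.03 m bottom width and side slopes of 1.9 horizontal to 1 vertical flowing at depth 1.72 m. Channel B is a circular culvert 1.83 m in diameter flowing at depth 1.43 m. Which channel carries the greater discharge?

Channel A: With bottom width b = 4.03 m and side slope z = 1.9: A = (b + zy)y = (4.03 + 1.9×1.72)×1.72 = 12.55 m²; P = b + 2y√(1+z²) = 4.03 + 2×1.72×2.147 = 11.42 m. Hydraulic radius R = A/P = 12.55/11.42 = 1.1 m. Q_A = (1/0.027)·12.55·1.1^(2/3)·√0.00033 = 8.997 m³/s.
Channel B: For a circular section of diameter D = 1.83 m at depth y = 1.43 m, the central angle is θ = 2 arccos(1 − 2y/D) = 4.337 rad. Then A = (D²/8)(θ − sin θ) = 2.205 m² and P = Dθ/2 = 3.969 m. Hydraulic radius R = A/P = 2.205/3.969 = 0.5556 m. Q_B = (1/0.027)·2.205·0.5556^(2/3)·√0.00033 = 1.003 m³/s.
Q_A = 8.997 m³/s vs Q_B = 1.003 m³/s, so channel A carries more.

channel A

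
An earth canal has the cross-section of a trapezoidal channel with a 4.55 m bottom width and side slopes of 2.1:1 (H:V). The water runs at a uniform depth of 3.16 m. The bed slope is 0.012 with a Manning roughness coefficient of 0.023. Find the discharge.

With bottom width b = 4.55 m and side slope z = 2.1: A = (b + zy)y = (4.55 + 2.1×3.16)×3.16 = 35.35 m²; P = b + 2y√(1+z²) = 4.55 + 2×3.16×2.326 = 19.25 m.
Hydraulic radius R = A/P = 35.35/19.25 = 1.836 m.
Manning's equation: Q = (1/n) A R^(2/3) S^(1/2) = (1/0.023) × 35.35 × 1.836^(2/3) × 0.012^(1/2) = 252 m³/s.

Q = 252 m³/s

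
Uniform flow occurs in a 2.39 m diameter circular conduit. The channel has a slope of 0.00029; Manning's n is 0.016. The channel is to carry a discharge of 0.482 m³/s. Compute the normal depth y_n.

y_n = 0.609 m

Manning's equation rearranged: A R^(2/3) = nQ / (1·√S) = 0.016 × 0.482 / (√0.00029) = 0.4529.
Try y = 0.502 m: A R^(2/3) = 0.3077 — low.
Try y = 0.672 m: A R^(2/3) = 0.5494 — high.
Try y = 0.609 m: A R^(2/3) = 0.4527 — matches.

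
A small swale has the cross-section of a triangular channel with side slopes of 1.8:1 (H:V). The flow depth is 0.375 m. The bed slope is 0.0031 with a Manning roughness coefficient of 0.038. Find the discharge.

For a triangular section with side slope z = 1.8: A = zy² = 1.8×0.375² = 0.2531 m²; P = 2y√(1+z²) = 2×0.375×2.059 = 1.544 m.
Hydraulic radius R = A/P = 0.2531/1.544 = 0.1639 m.
Manning's equation: Q = (1/n) A R^(2/3) S^(1/2) = (1/0.038) × 0.2531 × 0.1639^(2/3) × 0.0031^(1/2) = 0.111 m³/s.

Q = 0.111 m³/s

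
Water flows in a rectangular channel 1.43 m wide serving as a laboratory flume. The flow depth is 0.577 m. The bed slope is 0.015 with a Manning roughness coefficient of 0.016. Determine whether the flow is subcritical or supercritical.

Flow area A = b·y = 1.43 × 0.577 = 0.8251 m². Wetted perimeter P = b + 2y = 1.43 + 2×0.577 = 2.584 m.
Hydraulic radius R = A/P = 0.8251/2.584 = 0.3193 m.
V = (1/n) R^(2/3) √S = (1/0.016) × 0.3193^(2/3) × √0.015 = 3.576 m/s. Hydraulic depth D_h = A/T = 0.8251/1.43 = 0.577 m.
Froude number Fr = V/√(g·D_h) = 3.576/√(9.81×0.577) = 1.5, which is greater than 1, so the flow is supercritical.

supercritical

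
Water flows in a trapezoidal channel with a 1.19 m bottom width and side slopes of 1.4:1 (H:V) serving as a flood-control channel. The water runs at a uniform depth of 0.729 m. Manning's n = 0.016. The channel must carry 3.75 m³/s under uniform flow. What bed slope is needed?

With bottom width b = 1.19 m and side slope z = 1.4: A = (b + zy)y = (1.19 + 1.4×0.729)×0.729 = 1.612 m²; P = b + 2y√(1+z²) = 1.19 + 2×0.729×1.72 = 3.698 m.
Hydraulic radius R = A/P = 1.612/3.698 = 0.4357 m.
From Manning's equation, S = [nQ / (1 A R^(2/3))]² = [0.016 × 3.75 / (1 × 1.612 × 0.4357^(2/3))]² = 0.0042.

S = 0.0042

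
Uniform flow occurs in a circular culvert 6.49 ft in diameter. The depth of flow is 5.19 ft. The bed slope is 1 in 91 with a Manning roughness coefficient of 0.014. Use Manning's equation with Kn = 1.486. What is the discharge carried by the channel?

Q = 497 ft³/s

For a circular section of diameter D = 6.49 ft at depth y = 5.19 ft, the central angle is θ = 2 arccos(1 − 2y/D) = 4.427 rad. Then A = (D²/8)(θ − sin θ) = 28.36 ft² and P = Dθ/2 = 14.37 ft.
Hydraulic radius R = A/P = 28.36/14.37 = 1.974 ft.
Manning's equation: Q = (1.486/n) A R^(2/3) S^(1/2) = (1.486/0.014) × 28.36 × 1.974^(2/3) × 0.01099^(1/2) = 497 ft³/s.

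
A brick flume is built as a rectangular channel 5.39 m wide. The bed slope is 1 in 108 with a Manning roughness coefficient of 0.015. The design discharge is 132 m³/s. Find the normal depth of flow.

y_n = 3.02 m

Manning's equation rearranged: A R^(2/3) = nQ / (1·√S) = 0.015 × 132 / (√0.009259) = 20.58.
Trying y = 3.43 m: A R^(2/3) = 24.32 — too large.
Trying y = 3.02 m: A R^(2/3) = 20.6 — close enough.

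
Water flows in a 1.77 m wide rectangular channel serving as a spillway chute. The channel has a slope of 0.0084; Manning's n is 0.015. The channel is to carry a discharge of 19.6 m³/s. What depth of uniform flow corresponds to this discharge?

Manning's equation rearranged: A R^(2/3) = nQ / (1·√S) = 0.015 × 19.6 / (√0.0084) = 3.208.
Try y = 1.86 m: A R^(2/3) = 2.341 — low.
Try y = 2.42 m: A R^(2/3) = 3.208 — ≈ 3.208.

y_n = 2.42 m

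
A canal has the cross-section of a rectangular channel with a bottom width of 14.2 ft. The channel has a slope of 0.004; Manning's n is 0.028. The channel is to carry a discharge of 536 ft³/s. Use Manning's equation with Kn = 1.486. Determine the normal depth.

y_n = 5.35 ft

Manning's equation rearranged: A R^(2/3) = nQ / (1.486·√S) = 0.028 × 536 / (1.486 × √0.004) = 159.7.
Trying y = 3.82 ft: A R^(2/3) = 99.48 — too small.
Trying y = 6.72 ft: A R^(2/3) = 218 — too large.
Trying y = 5.35 ft: A R^(2/3) = 159.8 — matches.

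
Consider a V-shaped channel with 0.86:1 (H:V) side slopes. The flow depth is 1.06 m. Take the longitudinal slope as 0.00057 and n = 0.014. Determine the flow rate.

Q = 0.811 m³/s

For a triangular section with side slope z = 0.86: A = zy² = 0.86×1.06² = 0.9663 m²; P = 2y√(1+z²) = 2×1.06×1.319 = 2.796 m.
Hydraulic radius R = A/P = 0.9663/2.796 = 0.3456 m.
Manning's equation: Q = (1/n) A R^(2/3) S^(1/2) = (1/0.014) × 0.9663 × 0.3456^(2/3) × 0.00057^(1/2) = 0.811 m³/s.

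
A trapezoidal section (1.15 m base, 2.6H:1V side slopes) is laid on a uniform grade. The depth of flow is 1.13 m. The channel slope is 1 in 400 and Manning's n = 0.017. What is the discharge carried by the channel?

Q = 9.88 m³/s

With bottom width b = 1.15 m and side slope z = 2.6: A = (b + zy)y = (1.15 + 2.6×1.13)×1.13 = 4.619 m²; P = b + 2y√(1+z²) = 1.15 + 2×1.13×2.786 = 7.446 m.
Hydraulic radius R = A/P = 4.619/7.446 = 0.6204 m.
Manning's equation: Q = (1/n) A R^(2/3) S^(1/2) = (1/0.017) × 4.619 × 0.6204^(2/3) × 0.0025^(1/2) = 9.88 m³/s.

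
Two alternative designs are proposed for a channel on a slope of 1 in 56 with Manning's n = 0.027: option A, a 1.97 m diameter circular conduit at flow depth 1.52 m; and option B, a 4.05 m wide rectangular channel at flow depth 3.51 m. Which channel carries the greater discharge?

channel B

Channel A: For a circular section of diameter D = 1.97 m at depth y = 1.52 m, the central angle is θ = 2 arccos(1 − 2y/D) = 4.29 rad. Then A = (D²/8)(θ − sin θ) = 2.524 m² and P = Dθ/2 = 4.226 m. Hydraulic radius R = A/P = 2.524/4.226 = 0.5972 m. Q_A = (1/0.027)·2.524·0.5972^(2/3)·√0.01786 = 8.857 m³/s.
Channel B: Flow area A = b·y = 4.05 × 3.51 = 14.22 m². Wetted perimeter P = b + 2y = 4.05 + 2×3.51 = 11.07 m. Hydraulic radius R = A/P = 14.22/11.07 = 1.284 m. Q_B = (1/0.027)·14.22·1.284^(2/3)·√0.01786 = 83.12 m³/s.
Q_A = 8.857 m³/s vs Q_B = 83.12 m³/s, so channel B carries more.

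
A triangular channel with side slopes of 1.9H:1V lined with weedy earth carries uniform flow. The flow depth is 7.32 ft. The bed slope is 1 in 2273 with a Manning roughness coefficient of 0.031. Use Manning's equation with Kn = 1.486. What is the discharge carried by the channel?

Q = 224 ft³/s

For a triangular section with side slope z = 1.9: A = zy² = 1.9×7.32² = 101.8 ft²; P = 2y√(1+z²) = 2×7.32×2.147 = 31.43 ft.
Hydraulic radius R = A/P = 101.8/31.43 = 3.239 ft.
Manning's equation: Q = (1.486/n) A R^(2/3) S^(1/2) = (1.486/0.031) × 101.8 × 3.239^(2/3) × 0.0004399^(1/2) = 224 ft³/s.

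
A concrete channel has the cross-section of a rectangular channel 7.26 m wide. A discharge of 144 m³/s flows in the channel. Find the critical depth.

For a rectangular channel, critical depth y_c = (q²/g)^(1/3) where q = Q/b = 144/7.26 = 19.83 m²/s.
So y_c = (19.83²/9.81)^(1/3) = 3.42 m.

y_c = 3.42 m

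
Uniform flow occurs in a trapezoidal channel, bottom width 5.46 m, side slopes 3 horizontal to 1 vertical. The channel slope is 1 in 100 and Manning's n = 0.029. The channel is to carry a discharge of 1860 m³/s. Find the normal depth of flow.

Manning's equation rearranged: A R^(2/3) = nQ / (1·√S) = 0.029 × 1860 / (√0.01) = 539.4.
At y = 8.76 m: A R^(2/3) = 765.5 — over.
At y = 5.58 m: A R^(2/3) = 259.9 — short.
At y = 7.58 m: A R^(2/3) = 538.9 — matches.

y_n = 7.58 m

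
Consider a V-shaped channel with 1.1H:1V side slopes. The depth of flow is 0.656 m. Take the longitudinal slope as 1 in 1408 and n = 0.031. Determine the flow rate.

For a triangular section with side slope z = 1.1: A = zy² = 1.1×0.656² = 0.4734 m²; P = 2y√(1+z²) = 2×0.656×1.487 = 1.95 m.
Hydraulic radius R = A/P = 0.4734/1.95 = 0.2427 m.
Manning's equation: Q = (1/n) A R^(2/3) S^(1/2) = (1/0.031) × 0.4734 × 0.2427^(2/3) × 0.0007102^(1/2) = 0.158 m³/s.

Q = 0.158 m³/s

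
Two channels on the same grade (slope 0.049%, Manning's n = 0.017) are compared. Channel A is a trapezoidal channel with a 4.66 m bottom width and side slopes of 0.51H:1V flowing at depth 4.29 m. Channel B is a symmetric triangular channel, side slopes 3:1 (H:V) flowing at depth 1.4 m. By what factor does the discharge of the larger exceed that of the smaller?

10.6

Channel A: With bottom width b = 4.66 m and side slope z = 0.51: A = (b + zy)y = (4.66 + 0.51×4.29)×4.29 = 29.38 m²; P = b + 2y√(1+z²) = 4.66 + 2×4.29×1.123 = 14.29 m. Hydraulic radius R = A/P = 29.38/14.29 = 2.056 m. Q_A = (1/0.017)·29.38·2.056^(2/3)·√0.00049 = 61.84 m³/s.
Channel B: For a triangular section with side slope z = 3: A = zy² = 3×1.4² = 5.88 m²; P = 2y√(1+z²) = 2×1.4×3.162 = 8.854 m. Hydraulic radius R = A/P = 5.88/8.854 = 0.6641 m. Q_B = (1/0.017)·5.88·0.6641^(2/3)·√0.00049 = 5.828 m³/s.
The larger discharge is 61.84 m³/s and the smaller is 5.828 m³/s; the ratio is 10.6.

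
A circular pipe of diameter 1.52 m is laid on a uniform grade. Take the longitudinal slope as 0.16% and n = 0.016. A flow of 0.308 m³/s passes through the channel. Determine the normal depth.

Manning's equation rearranged: A R^(2/3) = nQ / (1·√S) = 0.016 × 0.308 / (√0.0016) = 0.1232.
Try y = 0.276 m: A R^(2/3) = 0.0685 — low.
Try y = 0.445 m: A R^(2/3) = 0.1778 — high.
Try y = 0.369 m: A R^(2/3) = 0.123 — matches.

y_n = 0.369 m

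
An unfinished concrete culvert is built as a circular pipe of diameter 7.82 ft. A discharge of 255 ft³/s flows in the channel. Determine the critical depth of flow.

At critical depth, Q² T / (g A³) = 1, i.e. A³/T = Q²/g = 255²/32.2 = 2019.
Try y = 2.86 ft: A³/T = 534 — short.
Try y = 4.46 ft: A³/T = 2928 — over.
Try y = 4.05 ft: A³/T = 2026 — ≈ 2019.

y_c = 4.05 ft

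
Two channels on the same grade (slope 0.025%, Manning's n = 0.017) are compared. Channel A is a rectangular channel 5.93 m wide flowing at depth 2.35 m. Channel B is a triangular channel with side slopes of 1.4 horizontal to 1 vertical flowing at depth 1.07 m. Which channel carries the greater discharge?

channel A

Channel A: Flow area A = b·y = 5.93 × 2.35 = 13.94 m². Wetted perimeter P = b + 2y = 5.93 + 2×2.35 = 10.63 m. Hydraulic radius R = A/P = 13.94/10.63 = 1.311 m. Q_A = (1/0.017)·13.94·1.311^(2/3)·√0.00025 = 15.53 m³/s.
Channel B: For a triangular section with side slope z = 1.4: A = zy² = 1.4×1.07² = 1.603 m²; P = 2y√(1+z²) = 2×1.07×1.72 = 3.682 m. Hydraulic radius R = A/P = 1.603/3.682 = 0.4353 m. Q_B = (1/0.017)·1.603·0.4353^(2/3)·√0.00025 = 0.8563 m³/s.
Q_A = 15.53 m³/s vs Q_B = 0.8563 m³/s, so channel A carries more.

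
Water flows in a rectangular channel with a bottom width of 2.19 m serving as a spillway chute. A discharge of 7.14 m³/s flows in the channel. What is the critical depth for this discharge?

y_c = 1.03 m

For a rectangular channel, critical depth y_c = (q²/g)^(1/3) where q = Q/b = 7.14/2.19 = 3.26 m²/s.
So y_c = (3.26²/9.81)^(1/3) = 1.03 m.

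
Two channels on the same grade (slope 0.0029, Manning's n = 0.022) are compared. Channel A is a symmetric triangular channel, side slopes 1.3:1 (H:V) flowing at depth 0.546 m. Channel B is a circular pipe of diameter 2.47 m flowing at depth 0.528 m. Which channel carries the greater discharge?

channel B

Channel A: For a triangular section with side slope z = 1.3: A = zy² = 1.3×0.546² = 0.3876 m²; P = 2y√(1+z²) = 2×0.546×1.64 = 1.791 m. Hydraulic radius R = A/P = 0.3876/1.791 = 0.2164 m. Q_A = (1/0.022)·0.3876·0.2164^(2/3)·√0.0029 = 0.3419 m³/s.
Channel B: For a circular section of diameter D = 2.47 m at depth y = 0.528 m, the central angle is θ = 2 arccos(1 − 2y/D) = 1.923 rad. Then A = (D²/8)(θ − sin θ) = 0.7503 m² and P = Dθ/2 = 2.374 m. Hydraulic radius R = A/P = 0.7503/2.374 = 0.316 m. Q_B = (1/0.022)·0.7503·0.316^(2/3)·√0.0029 = 0.852 m³/s.
Q_A = 0.3419 m³/s vs Q_B = 0.852 m³/s, so channel B carries more.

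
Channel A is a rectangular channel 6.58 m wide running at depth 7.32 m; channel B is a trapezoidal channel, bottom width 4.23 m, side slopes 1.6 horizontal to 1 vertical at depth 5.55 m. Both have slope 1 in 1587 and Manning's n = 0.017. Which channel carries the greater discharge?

Channel A: Flow area A = b·y = 6.58 × 7.32 = 48.17 m². Wetted perimeter P = b + 2y = 6.58 + 2×7.32 = 21.22 m. Hydraulic radius R = A/P = 48.17/21.22 = 2.27 m. Q_A = (1/0.017)·48.17·2.27^(2/3)·√0.0006301 = 122.8 m³/s.
Channel B: With bottom width b = 4.23 m and side slope z = 1.6: A = (b + zy)y = (4.23 + 1.6×5.55)×5.55 = 72.76 m²; P = b + 2y√(1+z²) = 4.23 + 2×5.55×1.887 = 25.17 m. Hydraulic radius R = A/P = 72.76/25.17 = 2.89 m. Q_B = (1/0.017)·72.76·2.89^(2/3)·√0.0006301 = 218 m³/s.
Q_A = 122.8 m³/s vs Q_B = 218 m³/s, so channel B carries more.

channel B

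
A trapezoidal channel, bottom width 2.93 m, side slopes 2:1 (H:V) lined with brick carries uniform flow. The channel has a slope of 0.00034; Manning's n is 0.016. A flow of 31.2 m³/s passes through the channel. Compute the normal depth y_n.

Manning's equation rearranged: A R^(2/3) = nQ / (1·√S) = 0.016 × 31.2 / (√0.00034) = 27.07.
Trying y = 3.09 m: A R^(2/3) = 39.79 — too large.
Trying y = 1.9 m: A R^(2/3) = 13.78 — too small.
Trying y = 2.6 m: A R^(2/3) = 27.1 — ≈ 27.07.

y_n = 2.6 m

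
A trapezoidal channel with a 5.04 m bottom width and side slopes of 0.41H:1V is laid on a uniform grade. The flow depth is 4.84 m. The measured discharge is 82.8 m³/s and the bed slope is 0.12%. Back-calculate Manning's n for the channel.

n = 0.024

With bottom width b = 5.04 m and side slope z = 0.41: A = (b + zy)y = (5.04 + 0.41×4.84)×4.84 = 34 m²; P = b + 2y√(1+z²) = 5.04 + 2×4.84×1.081 = 15.5 m.
Hydraulic radius R = A/P = 34/15.5 = 2.193 m.
Rearranging Manning's equation: n = (1/Q) A R^(2/3) S^(1/2) = (1/82.8) × 34 × 2.193^(2/3) × √0.0012 = 0.024.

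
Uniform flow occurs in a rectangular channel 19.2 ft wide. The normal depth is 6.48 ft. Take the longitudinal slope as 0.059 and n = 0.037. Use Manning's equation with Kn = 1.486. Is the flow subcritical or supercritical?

Flow area A = b·y = 19.2 × 6.48 = 124.4 ft². Wetted perimeter P = b + 2y = 19.2 + 2×6.48 = 32.16 ft.
Hydraulic radius R = A/P = 124.4/32.16 = 3.869 ft.
V = (1.486/n) R^(2/3) √S = (1.486/0.037) × 3.869^(2/3) × √0.059 = 24.04 ft/s. Hydraulic depth D_h = A/T = 124.4/19.2 = 6.48 ft.
Froude number Fr = V/√(g·D_h) = 24.04/√(32.2×6.48) = 1.66, which is greater than 1, so the flow is supercritical.

supercritical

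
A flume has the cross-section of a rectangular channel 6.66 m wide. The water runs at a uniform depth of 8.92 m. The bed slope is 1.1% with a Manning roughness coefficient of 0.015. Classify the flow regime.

supercritical

Flow area A = b·y = 6.66 × 8.92 = 59.41 m². Wetted perimeter P = b + 2y = 6.66 + 2×8.92 = 24.5 m.
Hydraulic radius R = A/P = 59.41/24.5 = 2.425 m.
V = (1/n) R^(2/3) √S = (1/0.015) × 2.425^(2/3) × √0.011 = 12.62 m/s. Hydraulic depth D_h = A/T = 59.41/6.66 = 8.92 m.
Froude number Fr = V/√(g·D_h) = 12.62/√(9.81×8.92) = 1.35, which is greater than 1, so the flow is supercritical.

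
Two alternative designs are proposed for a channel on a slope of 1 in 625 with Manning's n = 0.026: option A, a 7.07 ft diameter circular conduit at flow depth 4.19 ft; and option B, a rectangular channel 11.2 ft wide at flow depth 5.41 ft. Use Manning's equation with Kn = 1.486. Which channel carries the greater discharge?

channel B

Channel A: For a circular section of diameter D = 7.07 ft at depth y = 4.19 ft, the central angle is θ = 2 arccos(1 − 2y/D) = 3.514 rad. Then A = (D²/8)(θ − sin θ) = 24.23 ft² and P = Dθ/2 = 12.42 ft. Hydraulic radius R = A/P = 24.23/12.42 = 1.951 ft. Q_A = (1.486/0.026)·24.23·1.951^(2/3)·√0.0016 = 86.49 ft³/s.
Channel B: Flow area A = b·y = 11.2 × 5.41 = 60.59 ft². Wetted perimeter P = b + 2y = 11.2 + 2×5.41 = 22.02 ft. Hydraulic radius R = A/P = 60.59/22.02 = 2.752 ft. Q_B = (1.486/0.026)·60.59·2.752^(2/3)·√0.0016 = 272 ft³/s.
Q_A = 86.49 ft³/s vs Q_B = 272 ft³/s, so channel B carries more.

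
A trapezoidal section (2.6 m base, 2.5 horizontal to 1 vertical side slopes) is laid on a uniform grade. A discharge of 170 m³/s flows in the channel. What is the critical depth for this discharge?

y_c = 3.46 m

At critical depth, Q² T / (g A³) = 1, i.e. A³/T = Q²/g = 170²/9.81 = 2946.
Trying y = 2.68 m: A³/T = 967.7 — short.
Trying y = 4.05 m: A³/T = 5990 — over.
Trying y = 3.46 m: A³/T = 2964 — close enough.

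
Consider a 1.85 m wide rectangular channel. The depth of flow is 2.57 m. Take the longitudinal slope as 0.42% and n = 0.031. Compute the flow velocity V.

V = 1.62 m/s

Flow area A = b·y = 1.85 × 2.57 = 4.755 m². Wetted perimeter P = b + 2y = 1.85 + 2×2.57 = 6.99 m.
Hydraulic radius R = A/P = 4.755/6.99 = 0.6802 m.
From Manning's equation, V = (1/n) R^(2/3) S^(1/2) = (1/0.031) × 0.6802^(2/3) × 0.0042^(1/2) = 1.62 m/s.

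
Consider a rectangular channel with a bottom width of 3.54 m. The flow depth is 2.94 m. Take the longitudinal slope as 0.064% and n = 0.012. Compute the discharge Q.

Flow area A = b·y = 3.54 × 2.94 = 10.41 m². Wetted perimeter P = b + 2y = 3.54 + 2×2.94 = 9.42 m.
Hydraulic radius R = A/P = 10.41/9.42 = 1.105 m.
Manning's equation: Q = (1/n) A R^(2/3) S^(1/2) = (1/0.012) × 10.41 × 1.105^(2/3) × 0.00064^(1/2) = 23.4 m³/s.

Q = 23.4 m³/s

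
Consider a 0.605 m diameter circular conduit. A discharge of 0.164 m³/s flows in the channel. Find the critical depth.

y_c = 0.26 m

At critical depth, Q² T / (g A³) = 1, i.e. A³/T = Q²/g = 0.164²/9.81 = 0.002742.
At y = 0.309 m: A³/T = 0.005324 — over.
At y = 0.26 m: A³/T = 0.002751 — close enough.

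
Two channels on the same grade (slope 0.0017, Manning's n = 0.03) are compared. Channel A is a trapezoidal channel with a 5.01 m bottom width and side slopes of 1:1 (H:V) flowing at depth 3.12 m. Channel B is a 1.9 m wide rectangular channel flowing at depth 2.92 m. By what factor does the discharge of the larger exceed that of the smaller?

Channel A: With bottom width b = 5.01 m and side slope z = 1: A = (b + zy)y = (5.01 + 1×3.12)×3.12 = 25.37 m²; P = b + 2y√(1+z²) = 5.01 + 2×3.12×1.414 = 13.83 m. Hydraulic radius R = A/P = 25.37/13.83 = 1.833 m. Q_A = (1/0.03)·25.37·1.833^(2/3)·√0.0017 = 52.22 m³/s.
Channel B: Flow area A = b·y = 1.9 × 2.92 = 5.548 m². Wetted perimeter P = b + 2y = 1.9 + 2×2.92 = 7.74 m. Hydraulic radius R = A/P = 5.548/7.74 = 0.7168 m. Q_B = (1/0.03)·5.548·0.7168^(2/3)·√0.0017 = 6.107 m³/s.
The larger discharge is 52.22 m³/s and the smaller is 6.107 m³/s; the ratio is 8.55.

8.55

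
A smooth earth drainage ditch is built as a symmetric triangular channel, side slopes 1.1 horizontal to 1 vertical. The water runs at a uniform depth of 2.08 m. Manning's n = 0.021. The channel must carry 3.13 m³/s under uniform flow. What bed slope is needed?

For a triangular section with side slope z = 1.1: A = zy² = 1.1×2.08² = 4.759 m²; P = 2y√(1+z²) = 2×2.08×1.487 = 6.184 m.
Hydraulic radius R = A/P = 4.759/6.184 = 0.7695 m.
From Manning's equation, S = [nQ / (1 A R^(2/3))]² = [0.021 × 3.13 / (1 × 4.759 × 0.7695^(2/3))]² = 0.000271.

S = 0.000271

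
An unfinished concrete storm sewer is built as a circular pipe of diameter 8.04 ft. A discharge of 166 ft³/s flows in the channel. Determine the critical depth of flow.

At critical depth, Q² T / (g A³) = 1, i.e. A³/T = Q²/g = 166²/32.2 = 855.8.
Try y = 2.37 ft: A³/T = 266.5 — low.
Try y = 3.76 ft: A³/T = 1576 — high.
Try y = 3.21 ft: A³/T = 859.6 — matches.

y_c = 3.21 ft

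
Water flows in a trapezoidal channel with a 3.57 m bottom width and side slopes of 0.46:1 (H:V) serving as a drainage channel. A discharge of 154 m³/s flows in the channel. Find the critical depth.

y_c = 4.67 m

At critical depth, Q² T / (g A³) = 1, i.e. A³/T = Q²/g = 154²/9.81 = 2418.
Try y = 4.12 m: A³/T = 1551 — low.
Try y = 5.19 m: A³/T = 3542 — high.
Try y = 4.67 m: A³/T = 2421 — ≈ 2418.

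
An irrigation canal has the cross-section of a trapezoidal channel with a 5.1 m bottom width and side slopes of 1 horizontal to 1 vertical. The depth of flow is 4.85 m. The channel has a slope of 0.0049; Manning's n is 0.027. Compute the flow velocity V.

With bottom width b = 5.1 m and side slope z = 1: A = (b + zy)y = (5.1 + 1×4.85)×4.85 = 48.26 m²; P = b + 2y√(1+z²) = 5.1 + 2×4.85×1.414 = 18.82 m.
Hydraulic radius R = A/P = 48.26/18.82 = 2.564 m.
From Manning's equation, V = (1/n) R^(2/3) S^(1/2) = (1/0.027) × 2.564^(2/3) × 0.0049^(1/2) = 4.86 m/s.

V = 4.86 m/s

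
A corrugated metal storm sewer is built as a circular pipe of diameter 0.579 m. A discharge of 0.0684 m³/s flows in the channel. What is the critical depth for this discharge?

y_c = 0.167 m

At critical depth, Q² T / (g A³) = 1, i.e. A³/T = Q²/g = 0.0684²/9.81 = 0.0004769.
Trying y = 0.148 m: A³/T = 0.0002966 — too small.
Trying y = 0.194 m: A³/T = 0.0008475 — too large.
Trying y = 0.167 m: A³/T = 0.0004743 — ≈ 0.0004769.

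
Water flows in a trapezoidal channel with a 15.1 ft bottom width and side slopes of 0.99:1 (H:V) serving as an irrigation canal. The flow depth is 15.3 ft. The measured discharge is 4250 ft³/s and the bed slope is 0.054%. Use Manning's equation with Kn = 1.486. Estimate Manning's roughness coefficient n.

With bottom width b = 15.1 ft and side slope z = 0.99: A = (b + zy)y = (15.1 + 0.99×15.3)×15.3 = 462.8 ft²; P = b + 2y√(1+z²) = 15.1 + 2×15.3×1.407 = 58.16 ft.
Hydraulic radius R = A/P = 462.8/58.16 = 7.957 ft.
Rearranging Manning's equation: n = (1.486/Q) A R^(2/3) S^(1/2) = (1.486/4250) × 462.8 × 7.957^(2/3) × √0.00054 = 0.015.

n = 0.015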